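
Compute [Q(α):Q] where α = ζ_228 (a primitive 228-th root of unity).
[Q(α):Q] = 72

The minimal polynomial of ζ_228 over Q is the 228-th cyclotomic polynomial Φ_228(x), which is irreducible over Q and has degree φ(228) = 72. Hence [Q(α):Q] = φ(228) = 72.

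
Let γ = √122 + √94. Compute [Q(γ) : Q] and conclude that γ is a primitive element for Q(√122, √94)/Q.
[Q(γ) : Q] = 4 (equivalently, Q(γ) = Q(√122, √94))

Obviously Q(γ) ⊆ Q(√122, √94), and [Q(√122, √94):Q] = 4 (since 122, 94 are distinct squarefree integers > 1 with 11468 not a perfect square). To show equality we compute the minimal polynomial of γ. From γ = √122 + √94: γ^2 = 122 + 2√(11468) + 94 = 216 + 2√(11468), so γ^2 - 216 = 2√(11468); squaring, (γ^2 - 216)^2 = 4·11468, i.e. γ^4 - 432γ^2 + 46656 - 45872 = 0, i.e. γ^4 - 432γ^2 + 784 = 0. So γ is a root of x^4 - 432x^2 + 784. This polynomial is irreducible over Q: it has no rational root (each ±√122 ± √94 is irrational), and any factorization into two quadratics over Q would force √(11468) ∈ Q (pairing opposite roots) or √122, √94 ∈ Q (other pairings), all impossible. Hence [Q(γ):Q] = 4 = [Q(√122, √94):Q], so Q(γ) = Q(√122, √94).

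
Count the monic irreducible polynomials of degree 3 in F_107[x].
There are 408312 monic irreducible polynomials of degree 3 over F_107

Each element of F_{107^3} that lies in no proper subfield is a root of exactly one monic irreducible of degree 3 over F_107, and each such polynomial has 3 distinct roots in F_{107^3}. By Möbius inversion the count is N_107(3) = (1/3) Σ_{d|3} μ(3/d) · 107^d = (1/3)(μ(3)·107^1 + μ(1)·107^3) = 1224936/3 = 408312.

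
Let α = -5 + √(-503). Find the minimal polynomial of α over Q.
m_α(x) = x^2 + 10x + 528

From α + 5 = √(-503), squaring gives (α + 5)^2 = -503, i.e. α^2 + 10α + 25 = -503, so α^2 + 10α + 528 = 0. The discriminant of x^2 + 10x + 528 is (10)^2 - 4·(528) = 100 - 2112 = -2012, and 4·(-503) is not a perfect square in Q since -503 is squarefree and ≠ 1. Hence x^2 + 10x + 528 is irreducible over Q and is the minimal polynomial of α.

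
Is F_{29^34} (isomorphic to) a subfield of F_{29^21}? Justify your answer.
No: F_{29^34} is not a subfield of F_{29^21}

F_{p^m} embeds in F_{p^n} iff m | n. Here 34 ∤ 21 (since 21 = 0·34 + 21 with remainder 21 ≠ 0), so F_{29^34} is not a subfield of F_{29^21}. Equivalently: if it were, the tower law would give 34 = [F_{29^34}:F_29] dividing [F_{29^21}:F_29] = 21, contradiction.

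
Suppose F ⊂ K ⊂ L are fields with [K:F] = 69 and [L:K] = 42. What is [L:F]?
[L:F] = 2898

The tower law says that for any tower of field extensions F ⊂ K ⊂ L with finite degrees, [L:F] = [L:K] · [K:F]. Here this gives [L:F] = 42 · 69 = 2898.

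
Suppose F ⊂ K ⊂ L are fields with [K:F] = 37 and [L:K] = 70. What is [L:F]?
[L:F] = 2590

The tower law says that for any tower of field extensions F ⊂ K ⊂ L with finite degrees, [L:F] = [L:K] · [K:F]. Here this gives [L:F] = 70 · 37 = 2590.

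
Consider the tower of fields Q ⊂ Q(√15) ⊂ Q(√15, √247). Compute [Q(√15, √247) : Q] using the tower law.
[Q(√15, √247) : Q] = 4

[Q(√15):Q] = 2 (min poly x^2 - 15, irreducible since 15 is squarefree > 1). For the top step, suppose √247 ∈ Q(√15), say √247 = c + d√15 with c, d ∈ Q. Squaring: 247 = c^2 + 15d^2 + 2cd√15. Since √15 ∉ Q this forces 2cd = 0. If d = 0 then √247 = c ∈ Q, contradicting 247 squarefree > 1. If c = 0 then 247 = 15d^2, so 15·247 = (15d)^2 is a perfect square in Q — but 15·247 = 3705 is not a perfect square (since 15 and 247 are distinct squarefree integers). Contradiction. Hence √247 ∉ Q(√15), so x^2 - 247 stays irreducible over Q(√15) and [Q(√15, √247) : Q(√15)] = 2. By the tower law, [Q(√15, √247) : Q] = 2 · 2 = 4.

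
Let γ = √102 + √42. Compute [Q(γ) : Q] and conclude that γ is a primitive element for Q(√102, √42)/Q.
[Q(γ) : Q] = 4 (equivalently, Q(γ) = Q(√102, √42))

Obviously Q(γ) ⊆ Q(√102, √42), and [Q(√102, √42):Q] = 4 (since 102, 42 are distinct squarefree integers > 1 with 4284 not a perfect square). To show equality we compute the minimal polynomial of γ. From γ = √102 + √42: γ^2 = 102 + 2√(4284) + 42 = 144 + 2√(4284), so γ^2 - 144 = 2√(4284); squaring, (γ^2 - 144)^2 = 4·4284, i.e. γ^4 - 288γ^2 + 20736 - 17136 = 0, i.e. γ^4 - 288γ^2 + 3600 = 0. So γ is a root of x^4 - 288x^2 + 3600. This polynomial is irreducible over Q: it has no rational root (each ±√102 ± √42 is irrational), and any factorization into two quadratics over Q would force √(4284) ∈ Q (pairing opposite roots) or √102, √42 ∈ Q (other pairings), all impossible. Hence [Q(γ):Q] = 4 = [Q(√102, √42):Q], so Q(γ) = Q(√102, √42).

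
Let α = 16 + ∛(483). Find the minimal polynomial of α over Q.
m_α(x) = x^3 - 48x^2 + 768x - 4579

Set β = α - 16 = ∛(483), so β^3 = 483. Then (α - 16)^3 - 483 = 0, i.e. α is a root of g(x) = (x - 16)^3 - 483 = x^3 - 48x^2 + 768x - 4579. Since g(x) = h(x - 16) where h(x) = x^3 - 483, and h is irreducible over Q (because 483 is not a perfect cube, so h has no rational root, and a monic cubic with no rational root is irreducible), g is also irreducible (irreducibility is preserved under the substitution x → x - 16). Hence m_α(x) = x^3 - 48x^2 + 768x - 4579.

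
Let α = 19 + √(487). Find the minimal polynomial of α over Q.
m_α(x) = x^2 - 38x - 126

From α - 19 = √(487), squaring gives (α - 19)^2 = 487, i.e. α^2 - 38α + 361 = 487, so α^2 - 38α - 126 = 0. The discriminant of x^2 - 38x - 126 is (-38)^2 - 4·(-126) = 1444 + 504 = 1948, and 4·(487) is not a perfect square in Q since 487 is squarefree and ≠ 1. Hence x^2 - 38x - 126 is irreducible over Q and is the minimal polynomial of α.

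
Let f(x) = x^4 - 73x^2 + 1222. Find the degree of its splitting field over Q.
[K : Q] = 4

Solving the quadratic in x^2: x^2 = (73 ± √(73^2 - 4·1222))/2 = (73 ± √441)/2 = (73 ± 21)/2, giving x^2 = 47 or x^2 = 26. So f(x) = (x^2 - 47)(x^2 - 26) and the roots of f are ±√47, ±√26. Hence the splitting field is K = Q(√47, √26). Since 47 and 26 are distinct squarefree integers > 1, their product 1222 is not a perfect square, so √26 ∉ Q(√47). By the tower law [K:Q] = [Q(√47,√26):Q(√47)] · [Q(√47):Q] = 2 · 2 = 4.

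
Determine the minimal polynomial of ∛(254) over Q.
m_α(x) = x^3 - 254

α satisfies α^3 = 254, so x^3 - 254 annihilates α. By the rational root test, a rational root p/q (in lowest terms) of x^3 - 254 would satisfy p^3 = 254 q^3, forcing q = 1 and p^3 = 254; but 254 is not a perfect cube, contradiction. A monic cubic over Q with no rational root is irreducible (any nontrivial factorization would include a linear factor). Hence x^3 - 254 is the minimal polynomial of α, and in particular [Q(α):Q] = 3.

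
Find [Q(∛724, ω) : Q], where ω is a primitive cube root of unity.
[Q(∛724, ω) : Q] = 6

[Q(∛724):Q] = 3 (min poly x^3 - 724, irreducible since 724 is not a perfect cube). [Q(ω):Q] = 2 (min poly x^2 + x + 1). Since Q(∛724) ⊂ R and ω ∉ R, we have ω ∉ Q(∛724), so x^2 + x + 1 remains irreducible over Q(∛724) and [Q(∛724, ω) : Q(∛724)] = 2. By the tower law, [Q(∛724, ω) : Q] = 3 · 2 = 6. (In fact Q(∛724, ω) is the splitting field of x^3 - 724 over Q.)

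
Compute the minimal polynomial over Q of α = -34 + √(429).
m_α(x) = x^2 + 68x + 727

From α + 34 = √(429), squaring gives (α + 34)^2 = 429, i.e. α^2 + 68α + 1156 = 429, so α^2 + 68α + 727 = 0. The discriminant of x^2 + 68x + 727 is (68)^2 - 4·(727) = 4624 - 2908 = 1716, and 4·(429) is not a perfect square in Q since 429 is squarefree and ≠ 1. Hence x^2 + 68x + 727 is irreducible over Q and is the minimal polynomial of α.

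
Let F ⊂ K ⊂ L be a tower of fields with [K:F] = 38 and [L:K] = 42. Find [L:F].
[L:F] = 1596

The tower law says that for any tower of field extensions F ⊂ K ⊂ L with finite degrees, [L:F] = [L:K] · [K:F]. Here this gives [L:F] = 42 · 38 = 1596.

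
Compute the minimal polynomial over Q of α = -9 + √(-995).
m_α(x) = x^2 + 18x + 1076

From α + 9 = √(-995), squaring gives (α + 9)^2 = -995, i.e. α^2 + 18α + 81 = -995, so α^2 + 18α + 1076 = 0. The discriminant of x^2 + 18x + 1076 is (18)^2 - 4·(1076) = 324 - 4304 = -3980, and 4·(-995) is not a perfect square in Q since -995 is squarefree and ≠ 1. Hence x^2 + 18x + 1076 is irreducible over Q and is the minimal polynomial of α.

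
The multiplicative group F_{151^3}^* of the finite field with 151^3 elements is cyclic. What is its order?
|F_{151^3}^*| = 3442950

F_{151^3} has 151^3 = 3442951 elements; its multiplicative group consists of all nonzero elements, so |F_{151^3}^*| = 3442951 - 1 = 3442950. (It is cyclic since any finite subgroup of the multiplicative group of a field is cyclic.)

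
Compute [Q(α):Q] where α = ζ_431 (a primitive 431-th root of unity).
[Q(α):Q] = 430

The minimal polynomial of ζ_431 over Q is the 431-th cyclotomic polynomial Φ_431(x), which is irreducible over Q and has degree φ(431) = 430. Hence [Q(α):Q] = φ(431) = 430.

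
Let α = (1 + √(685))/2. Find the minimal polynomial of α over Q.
m_α(x) = x^2 - x - 171

From 2α - 1 = √(685), squaring gives (2α - 1)^2 = 685, i.e. 4α^2 - 4α + 1 = 685, so α^2 - α + (1 - 685)/4 = 0. Since 685 ≡ 1 (mod 4), (1 - 685)/4 = -171 ∈ Z. The polynomial x^2 - x - 171 has discriminant 1 - 4·(-171) = 685, which is not a perfect square in Q (d = 685 is squarefree and ≠ 1), so x^2 - x - 171 is irreducible over Q. It is the minimal polynomial of α.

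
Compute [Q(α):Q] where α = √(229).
[Q(α):Q] = 2

[Q(α):Q] equals the degree of the minimal polynomial of α. Here α^2 = 229 and x^2 - 229 is irreducible (d = 229 is squarefree, ≠ 1, hence not a square), so deg(m_α) = 2. Thus [Q(α):Q] = 2.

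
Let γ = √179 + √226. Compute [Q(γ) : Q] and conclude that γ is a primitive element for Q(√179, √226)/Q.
[Q(γ) : Q] = 4 (equivalently, Q(γ) = Q(√179, √226))

Obviously Q(γ) ⊆ Q(√179, √226), and [Q(√179, √226):Q] = 4 (since 179, 226 are distinct squarefree integers > 1 with 40454 not a perfect square). To show equality we compute the minimal polynomial of γ. From γ = √179 + √226: γ^2 = 179 + 2√(40454) + 226 = 405 + 2√(40454), so γ^2 - 405 = 2√(40454); squaring, (γ^2 - 405)^2 = 4·40454, i.e. γ^4 - 810γ^2 + 164025 - 161816 = 0, i.e. γ^4 - 810γ^2 + 2209 = 0. So γ is a root of x^4 - 810x^2 + 2209. This polynomial is irreducible over Q: it has no rational root (each ±√179 ± √226 is irrational), and any factorization into two quadratics over Q would force √(40454) ∈ Q (pairing opposite roots) or √179, √226 ∈ Q (other pairings), all impossible. Hence [Q(γ):Q] = 4 = [Q(√179, √226):Q], so Q(γ) = Q(√179, √226).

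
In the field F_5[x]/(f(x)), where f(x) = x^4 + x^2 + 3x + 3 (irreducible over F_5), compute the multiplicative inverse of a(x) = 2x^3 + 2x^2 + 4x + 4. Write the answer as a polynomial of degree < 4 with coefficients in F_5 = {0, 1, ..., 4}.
a(x)^(-1) ≡ 3x^3 + 3x + 3 (mod f(x))

Since f is irreducible over F_5, F_5[x]/(f) is a field and a(x) ≠ 0 has an inverse. Apply the extended Euclidean algorithm to f(x) and a(x) in F_5[x]: f(x) = (3x + 2)·a(x) + (3x);  a(x) = (4x^2 + 4x + 3)·(3x) + (4). The last nonzero remainder is the constant 4 = gcd(f, a) in F_5. Back-substituting through the division chain expresses 4 = s(x)·a(x) + t(x)·f(x) with s(x) ≡ 2x^3 + 2x + 2 (mod f), so (2x^3 + 2x + 2)·a(x) ≡ 4 (mod f). Multiplying by 4^(-1) ≡ 4 in F_5 gives a(x)^(-1) ≡ 4·(2x^3 + 2x + 2) ≡ 3x^3 + 3x + 3 (mod f). Check: (2x^3 + 2x^2 + 4x + 4)·(3x^3 + 3x + 3) = x^6 + x^5 + 3x^4 + 4x^3 + 3x^2 + 4x + 2 ≡ 1 (mod x^4 + x^2 + 3x + 3).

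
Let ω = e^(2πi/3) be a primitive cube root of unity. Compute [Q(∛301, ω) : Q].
[Q(∛301, ω) : Q] = 6

[Q(∛301):Q] = 3 (min poly x^3 - 301, irreducible since 301 is not a perfect cube). [Q(ω):Q] = 2 (min poly x^2 + x + 1). Since Q(∛301) ⊂ R and ω ∉ R, we have ω ∉ Q(∛301), so x^2 + x + 1 remains irreducible over Q(∛301) and [Q(∛301, ω) : Q(∛301)] = 2. By the tower law, [Q(∛301, ω) : Q] = 3 · 2 = 6. (In fact Q(∛301, ω) is the splitting field of x^3 - 301 over Q.)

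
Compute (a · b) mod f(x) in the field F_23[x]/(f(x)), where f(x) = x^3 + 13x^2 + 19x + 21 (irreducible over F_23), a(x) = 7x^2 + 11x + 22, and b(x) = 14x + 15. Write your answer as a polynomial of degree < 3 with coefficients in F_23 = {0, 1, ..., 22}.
a · b ≡ 20x^2 + 14x + 20 (mod f(x))

Multiply in F_23[x]: a(x)·b(x) = (7x^2 + 11x + 22)·(14x + 15) = 6x^3 + 6x^2 + 13x + 8. This has degree ≥ 3, so divide by f(x) over F_23: 6x^3 + 6x^2 + 13x + 8 = (6)·(x^3 + 13x^2 + 19x + 21) + (20x^2 + 14x + 20). Hence a·b ≡ 20x^2 + 14x + 20 (mod f). (F_23[x]/(f) is a field with 23^3 = 12167 elements since f is irreducible of degree 3.)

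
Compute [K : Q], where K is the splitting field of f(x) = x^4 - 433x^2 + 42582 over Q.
[K : Q] = 4

Solving the quadratic in x^2: x^2 = (433 ± √(433^2 - 4·42582))/2 = (433 ± √17161)/2 = (433 ± 131)/2, giving x^2 = 282 or x^2 = 151. So f(x) = (x^2 - 282)(x^2 - 151) and the roots of f are ±√282, ±√151. Hence the splitting field is K = Q(√282, √151). Since 282 and 151 are distinct squarefree integers > 1, their product 42582 is not a perfect square, so √151 ∉ Q(√282). By the tower law [K:Q] = [Q(√282,√151):Q(√282)] · [Q(√282):Q] = 2 · 2 = 4.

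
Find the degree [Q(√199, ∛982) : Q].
[Q(√199, ∛982) : Q] = 6

Let L = Q(√199, ∛982). Since Q(√199) ⊂ L and [Q(√199):Q] = 2, the tower law gives 2 | [L:Q]. Likewise Q(∛982) ⊂ L with [Q(∛982):Q] = 3 (because 982 is not a perfect cube), so 3 | [L:Q]. As gcd(2,3) = 1, [L:Q] is divisible by 6. Conversely L is generated over Q by √199 and ∛982, so [L:Q] ≤ 2·3 = 6. Therefore [Q(√199, ∛982) : Q] = 6.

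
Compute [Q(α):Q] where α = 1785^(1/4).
[Q(α):Q] = 4

α is a root of x^4 - 1785. By Eisenstein's criterion at the prime p = 3 (which divides the constant term 1785 but p^2 = 9 does not, since 1785 is squarefree), x^4 - 1785 is irreducible over Q. Hence [Q(α):Q] = 4.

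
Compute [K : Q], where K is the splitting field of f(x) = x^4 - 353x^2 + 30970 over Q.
[K : Q] = 4

Solving the quadratic in x^2: x^2 = (353 ± √(353^2 - 4·30970))/2 = (353 ± √729)/2 = (353 ± 27)/2, giving x^2 = 190 or x^2 = 163. So f(x) = (x^2 - 190)(x^2 - 163) and the roots of f are ±√190, ±√163. Hence the splitting field is K = Q(√190, √163). Since 190 and 163 are distinct squarefree integers > 1, their product 30970 is not a perfect square, so √163 ∉ Q(√190). By the tower law [K:Q] = [Q(√190,√163):Q(√190)] · [Q(√190):Q] = 2 · 2 = 4.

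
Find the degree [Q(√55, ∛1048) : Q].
[Q(√55, ∛1048) : Q] = 6

Let L = Q(√55, ∛1048). Since Q(√55) ⊂ L and [Q(√55):Q] = 2, the tower law gives 2 | [L:Q]. Likewise Q(∛1048) ⊂ L with [Q(∛1048):Q] = 3 (because 1048 is not a perfect cube), so 3 | [L:Q]. As gcd(2,3) = 1, [L:Q] is divisible by 6. Conversely L is generated over Q by √55 and ∛1048, so [L:Q] ≤ 2·3 = 6. Therefore [Q(√55, ∛1048) : Q] = 6.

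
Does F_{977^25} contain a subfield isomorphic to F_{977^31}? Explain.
No: F_{977^31} is not a subfield of F_{977^25}

F_{p^m} embeds in F_{p^n} iff m | n. Here 31 ∤ 25 (since 25 = 0·31 + 25 with remainder 25 ≠ 0), so F_{977^31} is not a subfield of F_{977^25}. Equivalently: if it were, the tower law would give 31 = [F_{977^31}:F_977] dividing [F_{977^25}:F_977] = 25, contradiction.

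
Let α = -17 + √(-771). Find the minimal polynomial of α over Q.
m_α(x) = x^2 + 34x + 1060

From α + 17 = √(-771), squaring gives (α + 17)^2 = -771, i.e. α^2 + 34α + 289 = -771, so α^2 + 34α + 1060 = 0. The discriminant of x^2 + 34x + 1060 is (34)^2 - 4·(1060) = 1156 - 4240 = -3084, and 4·(-771) is not a perfect square in Q since -771 is squarefree and ≠ 1. Hence x^2 + 34x + 1060 is irreducible over Q and is the minimal polynomial of α.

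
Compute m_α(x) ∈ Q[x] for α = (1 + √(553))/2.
m_α(x) = x^2 - x - 138

From 2α - 1 = √(553), squaring gives (2α - 1)^2 = 553, i.e. 4α^2 - 4α + 1 = 553, so α^2 - α + (1 - 553)/4 = 0. Since 553 ≡ 1 (mod 4), (1 - 553)/4 = -138 ∈ Z. The polynomial x^2 - x - 138 has discriminant 1 - 4·(-138) = 553, which is not a perfect square in Q (d = 553 is squarefree and ≠ 1), so x^2 - x - 138 is irreducible over Q. It is the minimal polynomial of α.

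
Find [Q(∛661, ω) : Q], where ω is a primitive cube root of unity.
[Q(∛661, ω) : Q] = 6

[Q(∛661):Q] = 3 (min poly x^3 - 661, irreducible since 661 is not a perfect cube). [Q(ω):Q] = 2 (min poly x^2 + x + 1). Since Q(∛661) ⊂ R and ω ∉ R, we have ω ∉ Q(∛661), so x^2 + x + 1 remains irreducible over Q(∛661) and [Q(∛661, ω) : Q(∛661)] = 2. By the tower law, [Q(∛661, ω) : Q] = 3 · 2 = 6. (In fact Q(∛661, ω) is the splitting field of x^3 - 661 over Q.)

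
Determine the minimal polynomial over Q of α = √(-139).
m_α(x) = x^2 + 139

α satisfies α^2 + 139 = 0, so x^2 + 139 annihilates α. Since d = -139 is squarefree and ≠ 1, it is not a perfect square in Q, so x^2 + 139 has no rational root and is therefore irreducible over Q (a degree-2 polynomial over a field is irreducible iff it has no root). Hence m_α(x) = x^2 + 139.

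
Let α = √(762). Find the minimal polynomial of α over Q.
m_α(x) = x^2 - 762

α satisfies α^2 - 762 = 0, so x^2 - 762 annihilates α. Since d = 762 is squarefree and ≠ 1, it is not a perfect square in Q, so x^2 - 762 has no rational root and is therefore irreducible over Q (a degree-2 polynomial over a field is irreducible iff it has no root). Hence m_α(x) = x^2 - 762.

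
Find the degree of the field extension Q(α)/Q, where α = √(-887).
[Q(α):Q] = 2

[Q(α):Q] equals the degree of the minimal polynomial of α. Here α^2 = -887 and x^2 + 887 is irreducible (d = -887 is squarefree, ≠ 1, hence not a square), so deg(m_α) = 2. Thus [Q(α):Q] = 2.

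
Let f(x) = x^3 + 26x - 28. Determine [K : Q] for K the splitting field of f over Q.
[K : Q] = 6

By the rational root test, any rational root of the monic integer polynomial f(x) = x^3 + 26x - 28 must be an integer dividing the constant term -28, i.e. one of ±{1, 2, 4, 7, 14, 28}. Evaluating: f(1) = -1, f(-1) = -55, f(2) = 32, f(-2) = -88, f(4) = 140, f(-4) = -196, f(7) = 497, f(-7) = -553, f(14) = 3080, f(-14) = -3136, f(28) = 22652, f(-28) = -22708; none is 0, so f has no rational root and is therefore irreducible over Q (a cubic with no linear factor over a field is irreducible). For an irreducible cubic, the Galois group is A_3 or S_3 according as the discriminant disc(f) = -4a^3 - 27b^2 = -4·(26)^3 - 27·(-28)^2 = -91472 is or is not a square in Q. Here disc(f) = -91472 is not a perfect square in Q, so the Galois group of f over Q is not contained in A_3 and must be all of S_3. The splitting field has degree |S_3| = 6 over Q, so [K : Q] = 6.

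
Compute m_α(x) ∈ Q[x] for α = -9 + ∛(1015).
m_α(x) = x^3 + 27x^2 + 243x - 286

Set β = α + 9 = ∛(1015), so β^3 = 1015. Then (α + 9)^3 - 1015 = 0, i.e. α is a root of g(x) = (x + 9)^3 - 1015 = x^3 + 27x^2 + 243x - 286. Since g(x) = h(x + 9) where h(x) = x^3 - 1015, and h is irreducible over Q (because 1015 is not a perfect cube, so h has no rational root, and a monic cubic with no rational root is irreducible), g is also irreducible (irreducibility is preserved under the substitution x → x + 9). Hence m_α(x) = x^3 + 27x^2 + 243x - 286.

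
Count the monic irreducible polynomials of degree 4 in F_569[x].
There are 26205215340 monic irreducible polynomials of degree 4 over F_569

Each element of F_{569^4} that lies in no proper subfield is a root of exactly one monic irreducible of degree 4 over F_569, and each such polynomial has 4 distinct roots in F_{569^4}. By Möbius inversion the count is N_569(4) = (1/4) Σ_{d|4} μ(4/d) · 569^d = (1/4)(μ(4)·569^1 + μ(2)·569^2 + μ(1)·569^4) = 104820861360/4 = 26205215340.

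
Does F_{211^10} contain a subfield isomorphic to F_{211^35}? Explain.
No: F_{211^35} is not a subfield of F_{211^10}

F_{p^m} embeds in F_{p^n} iff m | n. Here 35 ∤ 10 (since 10 = 0·35 + 10 with remainder 10 ≠ 0), so F_{211^35} is not a subfield of F_{211^10}. Equivalently: if it were, the tower law would give 35 = [F_{211^35}:F_211] dividing [F_{211^10}:F_211] = 10, contradiction.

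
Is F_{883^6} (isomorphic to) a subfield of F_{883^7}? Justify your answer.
No: F_{883^6} is not a subfield of F_{883^7}

F_{p^m} embeds in F_{p^n} iff m | n. Here 6 ∤ 7 (since 7 = 1·6 + 1 with remainder 1 ≠ 0), so F_{883^6} is not a subfield of F_{883^7}. Equivalently: if it were, the tower law would give 6 = [F_{883^6}:F_883] dividing [F_{883^7}:F_883] = 7, contradiction.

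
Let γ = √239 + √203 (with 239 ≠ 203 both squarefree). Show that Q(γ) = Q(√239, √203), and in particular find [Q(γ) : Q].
[Q(γ) : Q] = 4 (equivalently, Q(γ) = Q(√239, √203))

Obviously Q(γ) ⊆ Q(√239, √203), and [Q(√239, √203):Q] = 4 (since 239, 203 are distinct squarefree integers > 1 with 48517 not a perfect square). To show equality we compute the minimal polynomial of γ. From γ = √239 + √203: γ^2 = 239 + 2√(48517) + 203 = 442 + 2√(48517), so γ^2 - 442 = 2√(48517); squaring, (γ^2 - 442)^2 = 4·48517, i.e. γ^4 - 884γ^2 + 195364 - 194068 = 0, i.e. γ^4 - 884γ^2 + 1296 = 0. So γ is a root of x^4 - 884x^2 + 1296. This polynomial is irreducible over Q: it has no rational root (each ±√239 ± √203 is irrational), and any factorization into two quadratics over Q would force √(48517) ∈ Q (pairing opposite roots) or √239, √203 ∈ Q (other pairings), all impossible. Hence [Q(γ):Q] = 4 = [Q(√239, √203):Q], so Q(γ) = Q(√239, √203).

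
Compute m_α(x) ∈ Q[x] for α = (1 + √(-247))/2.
m_α(x) = x^2 - x + 62

From 2α - 1 = √(-247), squaring gives (2α - 1)^2 = -247, i.e. 4α^2 - 4α + 1 = -247, so α^2 - α + (1 + 247)/4 = 0. Since -247 ≡ 1 (mod 4), (1 + 247)/4 = 62 ∈ Z. The polynomial x^2 - x + 62 has discriminant 1 - 4·(62) = -247, which is not a perfect square in Q (d = -247 is squarefree and ≠ 1), so x^2 - x + 62 is irreducible over Q. It is the minimal polynomial of α.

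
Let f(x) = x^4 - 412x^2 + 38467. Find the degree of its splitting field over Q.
[K : Q] = 4

Solving the quadratic in x^2: x^2 = (412 ± √(412^2 - 4·38467))/2 = (412 ± √15876)/2 = (412 ± 126)/2, giving x^2 = 143 or x^2 = 269. So f(x) = (x^2 - 143)(x^2 - 269) and the roots of f are ±√143, ±√269. Hence the splitting field is K = Q(√143, √269). Since 143 and 269 are distinct squarefree integers > 1, their product 38467 is not a perfect square, so √269 ∉ Q(√143). By the tower law [K:Q] = [Q(√143,√269):Q(√143)] · [Q(√143):Q] = 2 · 2 = 4.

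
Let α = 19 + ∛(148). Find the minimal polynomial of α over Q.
m_α(x) = x^3 - 57x^2 + 1083x - 7007

Set β = α - 19 = ∛(148), so β^3 = 148. Then (α - 19)^3 - 148 = 0, i.e. α is a root of g(x) = (x - 19)^3 - 148 = x^3 - 57x^2 + 1083x - 7007. Since g(x) = h(x - 19) where h(x) = x^3 - 148, and h is irreducible over Q (because 148 is not a perfect cube, so h has no rational root, and a monic cubic with no rational root is irreducible), g is also irreducible (irreducibility is preserved under the substitution x → x - 19). Hence m_α(x) = x^3 - 57x^2 + 1083x - 7007.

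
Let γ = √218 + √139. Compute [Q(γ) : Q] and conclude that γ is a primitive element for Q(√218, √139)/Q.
[Q(γ) : Q] = 4 (equivalently, Q(γ) = Q(√218, √139))

Obviously Q(γ) ⊆ Q(√218, √139), and [Q(√218, √139):Q] = 4 (since 218, 139 are distinct squarefree integers > 1 with 30302 not a perfect square). To show equality we compute the minimal polynomial of γ. From γ = √218 + √139: γ^2 = 218 + 2√(30302) + 139 = 357 + 2√(30302), so γ^2 - 357 = 2√(30302); squaring, (γ^2 - 357)^2 = 4·30302, i.e. γ^4 - 714γ^2 + 127449 - 121208 = 0, i.e. γ^4 - 714γ^2 + 6241 = 0. So γ is a root of x^4 - 714x^2 + 6241. This polynomial is irreducible over Q: it has no rational root (each ±√218 ± √139 is irrational), and any factorization into two quadratics over Q would force √(30302) ∈ Q (pairing opposite roots) or √218, √139 ∈ Q (other pairings), all impossible. Hence [Q(γ):Q] = 4 = [Q(√218, √139):Q], so Q(γ) = Q(√218, √139).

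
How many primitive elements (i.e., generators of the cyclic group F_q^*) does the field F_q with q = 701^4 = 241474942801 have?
There are φ(241474942800) = 47138734080 primitive elements

F_q^* is cyclic of order q - 1 = 241474942800. A cyclic group of order m has exactly φ(m) generators. Here m = 241474942800 = 2^4 · 3^3 · 5^2 · 7 · 13 · 17 · 97 · 149, so the number of primitive elements is φ(241474942800) = 47138734080.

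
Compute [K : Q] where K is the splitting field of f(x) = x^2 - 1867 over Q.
[K : Q] = 2

f(x) = x^2 - 1867 factors as (x - √1867)(x + √1867). The splitting field is K = Q(√1867). Since 1867 is squarefree and > 1, it is not a perfect square, so x^2 - 1867 is irreducible over Q and [Q(√1867) : Q] = 2. Hence [K : Q] = 2.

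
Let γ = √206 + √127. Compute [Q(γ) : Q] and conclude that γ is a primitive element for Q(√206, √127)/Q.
[Q(γ) : Q] = 4 (equivalently, Q(γ) = Q(√206, √127))

Obviously Q(γ) ⊆ Q(√206, √127), and [Q(√206, √127):Q] = 4 (since 206, 127 are distinct squarefree integers > 1 with 26162 not a perfect square). To show equality we compute the minimal polynomial of γ. From γ = √206 + √127: γ^2 = 206 + 2√(26162) + 127 = 333 + 2√(26162), so γ^2 - 333 = 2√(26162); squaring, (γ^2 - 333)^2 = 4·26162, i.e. γ^4 - 666γ^2 + 110889 - 104648 = 0, i.e. γ^4 - 666γ^2 + 6241 = 0. So γ is a root of x^4 - 666x^2 + 6241. This polynomial is irreducible over Q: it has no rational root (each ±√206 ± √127 is irrational), and any factorization into two quadratics over Q would force √(26162) ∈ Q (pairing opposite roots) or √206, √127 ∈ Q (other pairings), all impossible. Hence [Q(γ):Q] = 4 = [Q(√206, √127):Q], so Q(γ) = Q(√206, √127).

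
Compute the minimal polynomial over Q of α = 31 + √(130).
m_α(x) = x^2 - 62x + 831

From α - 31 = √(130), squaring gives (α - 31)^2 = 130, i.e. α^2 - 62α + 961 = 130, so α^2 - 62α + 831 = 0. The discriminant of x^2 - 62x + 831 is (-62)^2 - 4·(831) = 3844 - 3324 = 520, and 4·(130) is not a perfect square in Q since 130 is squarefree and ≠ 1. Hence x^2 - 62x + 831 is irreducible over Q and is the minimal polynomial of α.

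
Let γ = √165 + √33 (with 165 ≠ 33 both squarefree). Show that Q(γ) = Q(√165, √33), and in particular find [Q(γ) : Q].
[Q(γ) : Q] = 4 (equivalently, Q(γ) = Q(√165, √33))

Obviously Q(γ) ⊆ Q(√165, √33), and [Q(√165, √33):Q] = 4 (since 165, 33 are distinct squarefree integers > 1 with 5445 not a perfect square). To show equality we compute the minimal polynomial of γ. From γ = √165 + √33: γ^2 = 165 + 2√(5445) + 33 = 198 + 2√(5445), so γ^2 - 198 = 2√(5445); squaring, (γ^2 - 198)^2 = 4·5445, i.e. γ^4 - 396γ^2 + 39204 - 21780 = 0, i.e. γ^4 - 396γ^2 + 17424 = 0. So γ is a root of x^4 - 396x^2 + 17424. This polynomial is irreducible over Q: it has no rational root (each ±√165 ± √33 is irrational), and any factorization into two quadratics over Q would force √(5445) ∈ Q (pairing opposite roots) or √165, √33 ∈ Q (other pairings), all impossible. Hence [Q(γ):Q] = 4 = [Q(√165, √33):Q], so Q(γ) = Q(√165, √33).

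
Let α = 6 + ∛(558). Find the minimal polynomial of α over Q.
m_α(x) = x^3 - 18x^2 + 108x - 774

Set β = α - 6 = ∛(558), so β^3 = 558. Then (α - 6)^3 - 558 = 0, i.e. α is a root of g(x) = (x - 6)^3 - 558 = x^3 - 18x^2 + 108x - 774. Since g(x) = h(x - 6) where h(x) = x^3 - 558, and h is irreducible over Q (because 558 is not a perfect cube, so h has no rational root, and a monic cubic with no rational root is irreducible), g is also irreducible (irreducibility is preserved under the substitution x → x - 6). Hence m_α(x) = x^3 - 18x^2 + 108x - 774.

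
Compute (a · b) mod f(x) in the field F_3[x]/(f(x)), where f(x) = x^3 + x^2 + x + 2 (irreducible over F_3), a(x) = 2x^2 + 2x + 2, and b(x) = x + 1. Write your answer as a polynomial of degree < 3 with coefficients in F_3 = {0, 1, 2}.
a · b ≡ 2x^2 + 2x + 1 (mod f(x))

Multiply in F_3[x]: a(x)·b(x) = (2x^2 + 2x + 2)·(x + 1) = 2x^3 + x^2 + x + 2. This has degree ≥ 3, so divide by f(x) over F_3: 2x^3 + x^2 + x + 2 = (2)·(x^3 + x^2 + x + 2) + (2x^2 + 2x + 1). Hence a·b ≡ 2x^2 + 2x + 1 (mod f). (F_3[x]/(f) is a field with 3^3 = 27 elements since f is irreducible of degree 3.)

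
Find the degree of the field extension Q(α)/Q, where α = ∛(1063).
[Q(α):Q] = 3

The minimal polynomial of α is x^3 - 1063, irreducible over Q since 1063 is not a perfect cube (so x^3 - 1063 has no rational root). Hence [Q(α):Q] = deg(m_α) = 3.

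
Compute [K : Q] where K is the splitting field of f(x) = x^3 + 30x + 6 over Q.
[K : Q] = 6

By the rational root test, any rational root of the monic integer polynomial f(x) = x^3 + 30x + 6 must be an integer dividing the constant term 6, i.e. one of ±{1, 2, 3, 6}. Evaluating: f(1) = 37, f(-1) = -25, f(2) = 74, f(-2) = -62, f(3) = 123, f(-3) = -111, f(6) = 402, f(-6) = -390; none is 0, so f has no rational root and is therefore irreducible over Q (a cubic with no linear factor over a field is irreducible). For an irreducible cubic, the Galois group is A_3 or S_3 according as the discriminant disc(f) = -4a^3 - 27b^2 = -4·(30)^3 - 27·(6)^2 = -108972 is or is not a square in Q. Here disc(f) = -108972 is not a perfect square in Q, so the Galois group of f over Q is not contained in A_3 and must be all of S_3. The splitting field has degree |S_3| = 6 over Q, so [K : Q] = 6.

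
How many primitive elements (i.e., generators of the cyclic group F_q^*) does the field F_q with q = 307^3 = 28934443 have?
There are φ(28934442) = 8854272 primitive elements

F_q^* is cyclic of order q - 1 = 28934442. A cyclic group of order m has exactly φ(m) generators. Here m = 28934442 = 2 · 3^3 · 17 · 43 · 733, so the number of primitive elements is φ(28934442) = 8854272.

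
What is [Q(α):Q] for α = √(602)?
[Q(α):Q] = 2

[Q(α):Q] equals the degree of the minimal polynomial of α. Here α^2 = 602 and x^2 - 602 is irreducible (d = 602 is squarefree, ≠ 1, hence not a square), so deg(m_α) = 2. Thus [Q(α):Q] = 2.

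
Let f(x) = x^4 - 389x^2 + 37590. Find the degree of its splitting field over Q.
[K : Q] = 4

Solving the quadratic in x^2: x^2 = (389 ± √(389^2 - 4·37590))/2 = (389 ± √961)/2 = (389 ± 31)/2, giving x^2 = 179 or x^2 = 210. So f(x) = (x^2 - 179)(x^2 - 210) and the roots of f are ±√179, ±√210. Hence the splitting field is K = Q(√179, √210). Since 179 and 210 are distinct squarefree integers > 1, their product 37590 is not a perfect square, so √210 ∉ Q(√179). By the tower law [K:Q] = [Q(√179,√210):Q(√179)] · [Q(√179):Q] = 2 · 2 = 4.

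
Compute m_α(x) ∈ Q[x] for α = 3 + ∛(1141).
m_α(x) = x^3 - 9x^2 + 27x - 1168

Set β = α - 3 = ∛(1141), so β^3 = 1141. Then (α - 3)^3 - 1141 = 0, i.e. α is a root of g(x) = (x - 3)^3 - 1141 = x^3 - 9x^2 + 27x - 1168. Since g(x) = h(x - 3) where h(x) = x^3 - 1141, and h is irreducible over Q (because 1141 is not a perfect cube, so h has no rational root, and a monic cubic with no rational root is irreducible), g is also irreducible (irreducibility is preserved under the substitution x → x - 3). Hence m_α(x) = x^3 - 9x^2 + 27x - 1168.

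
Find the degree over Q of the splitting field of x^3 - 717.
[K : Q] = 6

The roots of x^3 - 717 are ∛717, ω∛717, ω^2∛717 where ω = e^(2πi/3) is a primitive cube root of unity, so K = Q(∛717, ω). Now [Q(∛717):Q] = 3 (since 717 is not a perfect cube, x^3 - 717 is irreducible) and [Q(ω):Q] = 2. Both 2 and 3 divide [K:Q], and [K:Q] ≤ 3·2 = 6, so [K:Q] = 6. (Equivalently: Q(∛717) ⊂ R but ω ∉ R, so [K : Q(∛717)] = 2.)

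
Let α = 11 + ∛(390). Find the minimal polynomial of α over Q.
m_α(x) = x^3 - 33x^2 + 363x - 1721

Set β = α - 11 = ∛(390), so β^3 = 390. Then (α - 11)^3 - 390 = 0, i.e. α is a root of g(x) = (x - 11)^3 - 390 = x^3 - 33x^2 + 363x - 1721. Since g(x) = h(x - 11) where h(x) = x^3 - 390, and h is irreducible over Q (because 390 is not a perfect cube, so h has no rational root, and a monic cubic with no rational root is irreducible), g is also irreducible (irreducibility is preserved under the substitution x → x - 11). Hence m_α(x) = x^3 - 33x^2 + 363x - 1721.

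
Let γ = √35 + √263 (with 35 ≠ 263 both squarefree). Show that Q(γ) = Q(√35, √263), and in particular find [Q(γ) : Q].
[Q(γ) : Q] = 4 (equivalently, Q(γ) = Q(√35, √263))

Obviously Q(γ) ⊆ Q(√35, √263), and [Q(√35, √263):Q] = 4 (since 35, 263 are distinct squarefree integers > 1 with 9205 not a perfect square). To show equality we compute the minimal polynomial of γ. From γ = √35 + √263: γ^2 = 35 + 2√(9205) + 263 = 298 + 2√(9205), so γ^2 - 298 = 2√(9205); squaring, (γ^2 - 298)^2 = 4·9205, i.e. γ^4 - 596γ^2 + 88804 - 36820 = 0, i.e. γ^4 - 596γ^2 + 51984 = 0. So γ is a root of x^4 - 596x^2 + 51984. This polynomial is irreducible over Q: it has no rational root (each ±√35 ± √263 is irrational), and any factorization into two quadratics over Q would force √(9205) ∈ Q (pairing opposite roots) or √35, √263 ∈ Q (other pairings), all impossible. Hence [Q(γ):Q] = 4 = [Q(√35, √263):Q], so Q(γ) = Q(√35, √263).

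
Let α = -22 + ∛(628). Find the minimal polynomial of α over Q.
m_α(x) = x^3 + 66x^2 + 1452x + 10020

Set β = α + 22 = ∛(628), so β^3 = 628. Then (α + 22)^3 - 628 = 0, i.e. α is a root of g(x) = (x + 22)^3 - 628 = x^3 + 66x^2 + 1452x + 10020. Since g(x) = h(x + 22) where h(x) = x^3 - 628, and h is irreducible over Q (because 628 is not a perfect cube, so h has no rational root, and a monic cubic with no rational root is irreducible), g is also irreducible (irreducibility is preserved under the substitution x → x + 22). Hence m_α(x) = x^3 + 66x^2 + 1452x + 10020.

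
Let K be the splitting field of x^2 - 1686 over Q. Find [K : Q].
[K : Q] = 2

f(x) = x^2 - 1686 factors as (x - √1686)(x + √1686). The splitting field is K = Q(√1686). Since 1686 is squarefree and > 1, it is not a perfect square, so x^2 - 1686 is irreducible over Q and [Q(√1686) : Q] = 2. Hence [K : Q] = 2.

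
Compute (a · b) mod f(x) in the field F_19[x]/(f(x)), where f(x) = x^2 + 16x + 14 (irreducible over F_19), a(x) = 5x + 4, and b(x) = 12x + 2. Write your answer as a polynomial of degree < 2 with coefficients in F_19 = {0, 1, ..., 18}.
a · b ≡ 10x + 4 (mod f(x))

Multiply in F_19[x]: a(x)·b(x) = (5x + 4)·(12x + 2) = 3x^2 + x + 8. This has degree ≥ 2, so divide by f(x) over F_19: 3x^2 + x + 8 = (3)·(x^2 + 16x + 14) + (10x + 4). Hence a·b ≡ 10x + 4 (mod f). (F_19[x]/(f) is a field with 19^2 = 361 elements since f is irreducible of degree 2.)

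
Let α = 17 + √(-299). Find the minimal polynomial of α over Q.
m_α(x) = x^2 - 34x + 588

From α - 17 = √(-299), squaring gives (α - 17)^2 = -299, i.e. α^2 - 34α + 289 = -299, so α^2 - 34α + 588 = 0. The discriminant of x^2 - 34x + 588 is (-34)^2 - 4·(588) = 1156 - 2352 = -1196, and 4·(-299) is not a perfect square in Q since -299 is squarefree and ≠ 1. Hence x^2 - 34x + 588 is irreducible over Q and is the minimal polynomial of α.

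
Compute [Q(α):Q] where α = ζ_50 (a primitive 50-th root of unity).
[Q(α):Q] = 20

The minimal polynomial of ζ_50 over Q is the 50-th cyclotomic polynomial Φ_50(x), which is irreducible over Q and has degree φ(50) = 20. Hence [Q(α):Q] = φ(50) = 20.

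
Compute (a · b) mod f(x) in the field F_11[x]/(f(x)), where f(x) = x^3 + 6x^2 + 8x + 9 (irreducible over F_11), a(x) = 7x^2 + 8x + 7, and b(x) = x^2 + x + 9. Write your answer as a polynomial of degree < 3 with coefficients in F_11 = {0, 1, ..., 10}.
a · b ≡ 8x^2 + x + 9 (mod f(x))

Multiply in F_11[x]: a(x)·b(x) = (7x^2 + 8x + 7)·(x^2 + x + 9) = 7x^4 + 4x^3 + x^2 + 2x + 8. This has degree ≥ 3, so divide by f(x) over F_11: 7x^4 + 4x^3 + x^2 + 2x + 8 = (7x + 6)·(x^3 + 6x^2 + 8x + 9) + (8x^2 + x + 9). Hence a·b ≡ 8x^2 + x + 9 (mod f). (F_11[x]/(f) is a field with 11^3 = 1331 elements since f is irreducible of degree 3.)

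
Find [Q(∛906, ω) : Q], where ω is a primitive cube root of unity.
[Q(∛906, ω) : Q] = 6

[Q(∛906):Q] = 3 (min poly x^3 - 906, irreducible since 906 is not a perfect cube). [Q(ω):Q] = 2 (min poly x^2 + x + 1). Since Q(∛906) ⊂ R and ω ∉ R, we have ω ∉ Q(∛906), so x^2 + x + 1 remains irreducible over Q(∛906) and [Q(∛906, ω) : Q(∛906)] = 2. By the tower law, [Q(∛906, ω) : Q] = 3 · 2 = 6. (In fact Q(∛906, ω) is the splitting field of x^3 - 906 over Q.)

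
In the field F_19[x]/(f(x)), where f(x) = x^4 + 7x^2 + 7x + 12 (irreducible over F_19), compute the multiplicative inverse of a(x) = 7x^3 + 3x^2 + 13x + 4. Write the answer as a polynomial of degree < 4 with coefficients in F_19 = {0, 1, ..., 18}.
a(x)^(-1) ≡ 8x^3 + 6x^2 + 12x + 17 (mod f(x))

Since f is irreducible over F_19, F_19[x]/(f) is a field and a(x) ≠ 0 has an inverse. Apply the extended Euclidean algorithm to f(x) and a(x) in F_19[x]: f(x) = (11x + 17)·a(x) + (3x^2 + 8x + 1);  a(x) = (15x + 18)·(3x^2 + 8x + 1) + (6x + 5);  (3x^2 + 8x + 1) = (10x + 12)·(6x + 5) + (17). The last nonzero remainder is the constant 17 = gcd(f, a) in F_19. Back-substituting through the division chain expresses 17 = s(x)·a(x) + t(x)·f(x) with s(x) ≡ 3x^3 + 7x^2 + 14x + 4 (mod f), so (3x^3 + 7x^2 + 14x + 4)·a(x) ≡ 17 (mod f). Multiplying by 17^(-1) ≡ 9 in F_19 gives a(x)^(-1) ≡ 9·(3x^3 + 7x^2 + 14x + 4) ≡ 8x^3 + 6x^2 + 12x + 17 (mod f). Check: (7x^3 + 3x^2 + 13x + 4)·(8x^3 + 6x^2 + 12x + 17) = 18x^6 + 9x^5 + 16x^4 + 18x^3 + 3x^2 + 3x + 11 ≡ 1 (mod x^4 + 7x^2 + 7x + 12).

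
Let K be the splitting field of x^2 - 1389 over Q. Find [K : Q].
[K : Q] = 2

f(x) = x^2 - 1389 factors as (x - √1389)(x + √1389). The splitting field is K = Q(√1389). Since 1389 is squarefree and > 1, it is not a perfect square, so x^2 - 1389 is irreducible over Q and [Q(√1389) : Q] = 2. Hence [K : Q] = 2.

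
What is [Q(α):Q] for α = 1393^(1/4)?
[Q(α):Q] = 4

α is a root of x^4 - 1393. By Eisenstein's criterion at the prime p = 7 (which divides the constant term 1393 but p^2 = 49 does not, since 1393 is squarefree), x^4 - 1393 is irreducible over Q. Hence [Q(α):Q] = 4.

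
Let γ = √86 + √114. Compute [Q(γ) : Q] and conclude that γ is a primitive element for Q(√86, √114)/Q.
[Q(γ) : Q] = 4 (equivalently, Q(γ) = Q(√86, √114))

Obviously Q(γ) ⊆ Q(√86, √114), and [Q(√86, √114):Q] = 4 (since 86, 114 are distinct squarefree integers > 1 with 9804 not a perfect square). To show equality we compute the minimal polynomial of γ. From γ = √86 + √114: γ^2 = 86 + 2√(9804) + 114 = 200 + 2√(9804), so γ^2 - 200 = 2√(9804); squaring, (γ^2 - 200)^2 = 4·9804, i.e. γ^4 - 400γ^2 + 40000 - 39216 = 0, i.e. γ^4 - 400γ^2 + 784 = 0. So γ is a root of x^4 - 400x^2 + 784. This polynomial is irreducible over Q: it has no rational root (each ±√86 ± √114 is irrational), and any factorization into two quadratics over Q would force √(9804) ∈ Q (pairing opposite roots) or √86, √114 ∈ Q (other pairings), all impossible. Hence [Q(γ):Q] = 4 = [Q(√86, √114):Q], so Q(γ) = Q(√86, √114).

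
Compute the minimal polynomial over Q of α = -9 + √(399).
m_α(x) = x^2 + 18x - 318

From α + 9 = √(399), squaring gives (α + 9)^2 = 399, i.e. α^2 + 18α + 81 = 399, so α^2 + 18α - 318 = 0. The discriminant of x^2 + 18x - 318 is (18)^2 - 4·(-318) = 324 + 1272 = 1596, and 4·(399) is not a perfect square in Q since 399 is squarefree and ≠ 1. Hence x^2 + 18x - 318 is irreducible over Q and is the minimal polynomial of α.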